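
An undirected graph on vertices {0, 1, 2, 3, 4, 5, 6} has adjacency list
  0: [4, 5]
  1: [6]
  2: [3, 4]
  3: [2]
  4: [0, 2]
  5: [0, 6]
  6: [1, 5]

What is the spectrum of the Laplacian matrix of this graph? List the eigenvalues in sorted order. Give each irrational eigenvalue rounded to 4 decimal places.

Each diagonal entry of L is the vertex degree and each off-diagonal entry is -1 where an edge is present, 0 otherwise; in the order [0, 1, 2, 3, 4, 5, 6] the diagonal is [2, 1, 2, 1, 2, 2, 2]. Since every row of L sums to 0, the all-ones vector is in the kernel and 0 is an eigenvalue.

[0, 0.1981, 0.7530, 1.5550, 2.4450, 3.2470, 3.8019]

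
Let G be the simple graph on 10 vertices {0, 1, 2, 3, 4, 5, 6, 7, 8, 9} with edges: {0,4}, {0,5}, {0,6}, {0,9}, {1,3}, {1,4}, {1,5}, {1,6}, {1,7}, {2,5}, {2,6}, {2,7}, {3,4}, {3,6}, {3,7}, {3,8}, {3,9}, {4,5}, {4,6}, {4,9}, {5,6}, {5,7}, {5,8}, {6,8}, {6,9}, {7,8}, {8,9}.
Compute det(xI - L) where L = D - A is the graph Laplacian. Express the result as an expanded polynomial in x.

x^10 - 54x^9 + 1276x^8 - 17302x^7 + 148221x^6 - 831026x^5 + 3045654x^4 - 7026094x^3 + 9243500x^2 - 5274360x

With the vertex order [0, 1, 2, 3, 4, 5, 6, 7, 8, 9], the degrees are [4, 5, 3, 6, 6, 7, 8, 5, 5, 5], giving D = diag(4, 5, 3, 6, 6, 7, 8, 5, 5, 5) and L = D - A. Computing det(xI - L) by cofactor expansion (or equivalently via sum-over-permutations) gives x^10 - 54x^9 + 1276x^8 - 17302x^7 + 148221x^6 - 831026x^5 + 3045654x^4 - 7026094x^3 + 9243500x^2 - 5274360x. The constant term is 0 because L is singular (the all-ones vector lies in its kernel). The largest eigenvalue, 9.2329, is at most the vertex count 10.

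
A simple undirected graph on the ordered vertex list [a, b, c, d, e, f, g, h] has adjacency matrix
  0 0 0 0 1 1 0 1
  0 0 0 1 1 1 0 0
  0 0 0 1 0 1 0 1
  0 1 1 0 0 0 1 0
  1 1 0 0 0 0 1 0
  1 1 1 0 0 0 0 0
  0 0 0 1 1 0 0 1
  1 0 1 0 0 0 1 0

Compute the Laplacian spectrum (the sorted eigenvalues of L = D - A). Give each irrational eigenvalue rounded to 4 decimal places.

[0, 2, 2, 2, 4, 4, 4, 6]

Reading degrees in the order [a, b, c, d, e, f, g, h] gives [3, 3, 3, 3, 3, 3, 3, 3]; set D = diag(3, 3, 3, 3, 3, 3, 3, 3) and form L = D - A. L is symmetric positive semidefinite, so every eigenvalue is real and nonnegative.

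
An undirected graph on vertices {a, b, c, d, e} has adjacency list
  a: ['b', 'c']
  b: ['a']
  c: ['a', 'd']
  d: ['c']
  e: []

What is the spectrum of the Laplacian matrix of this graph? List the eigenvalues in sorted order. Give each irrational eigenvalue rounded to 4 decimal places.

With the vertex order [a, b, c, d, e], the degrees are [2, 1, 2, 1, 0], giving D = diag(2, 1, 2, 1, 0) and L = D - A. L is symmetric positive semidefinite, so every eigenvalue is real and nonnegative. The 2 zero eigenvalues correspond to the 2 connected components. The eigenvalues sum to 6, which equals trace(L) = 2|E|. The largest eigenvalue, 3.4142, is at most the vertex count 5.

[0, 0, 0.5858, 2, 3.4142]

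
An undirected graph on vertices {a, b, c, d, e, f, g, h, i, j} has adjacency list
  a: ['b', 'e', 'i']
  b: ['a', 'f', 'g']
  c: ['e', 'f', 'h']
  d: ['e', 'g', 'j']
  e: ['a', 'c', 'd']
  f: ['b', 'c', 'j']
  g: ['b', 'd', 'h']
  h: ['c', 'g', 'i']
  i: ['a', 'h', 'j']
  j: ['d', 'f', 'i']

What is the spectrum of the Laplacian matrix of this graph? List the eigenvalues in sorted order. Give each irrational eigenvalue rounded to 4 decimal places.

[0, 2, 2, 2, 2, 2, 5, 5, 5, 5]

With the vertex order [a, b, c, d, e, f, g, h, i, j], the degrees are [3, 3, 3, 3, 3, 3, 3, 3, 3, 3], giving D = diag(3, 3, 3, 3, 3, 3, 3, 3, 3, 3) and L = D - A. Diagonalising L (or applying a numerical eigensolver to the 10x10 matrix) gives the spectrum above. The single zero eigenvalue shows the graph is connected. The largest eigenvalue, 5, is at most the vertex count 10.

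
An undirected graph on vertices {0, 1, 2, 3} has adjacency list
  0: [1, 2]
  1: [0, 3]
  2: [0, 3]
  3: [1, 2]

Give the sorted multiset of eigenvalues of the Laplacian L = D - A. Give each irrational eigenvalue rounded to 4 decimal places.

[0, 2, 2, 4]

Each diagonal entry of L is the vertex degree and each off-diagonal entry is -1 where an edge is present, 0 otherwise; in the order [0, 1, 2, 3] the diagonal is [2, 2, 2, 2]. Diagonalising L (or applying a numerical eigensolver to the 4x4 matrix) gives the spectrum above. The single zero eigenvalue shows the graph is connected. The eigenvalues sum to 8, which equals trace(L) = 2|E|.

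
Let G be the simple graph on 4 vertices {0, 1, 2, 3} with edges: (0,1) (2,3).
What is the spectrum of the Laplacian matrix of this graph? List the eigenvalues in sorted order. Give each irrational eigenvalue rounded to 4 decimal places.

Reading degrees in the order [0, 1, 2, 3] gives [1, 1, 1, 1]; set D = diag(1, 1, 1, 1) and form L = D - A. L is symmetric positive semidefinite, so every eigenvalue is real and nonnegative. The 2 zero eigenvalues correspond to the 2 connected components.

[0, 0, 2, 2]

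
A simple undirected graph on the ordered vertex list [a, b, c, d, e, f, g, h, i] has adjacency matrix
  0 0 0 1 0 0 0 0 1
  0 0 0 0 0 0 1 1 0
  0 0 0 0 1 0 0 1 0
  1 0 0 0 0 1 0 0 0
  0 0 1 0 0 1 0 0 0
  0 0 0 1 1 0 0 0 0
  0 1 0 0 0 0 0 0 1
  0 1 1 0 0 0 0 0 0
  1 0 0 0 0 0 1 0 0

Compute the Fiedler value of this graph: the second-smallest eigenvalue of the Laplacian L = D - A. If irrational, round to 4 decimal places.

0.4679

With the vertex order [a, b, c, d, e, f, g, h, i], the degrees are [2, 2, 2, 2, 2, 2, 2, 2, 2], giving D = diag(2, 2, 2, 2, 2, 2, 2, 2, 2) and L = D - A. Computing the eigenvalues of L and sorting gives [0, 0.4679, 0.4679, 1.6527, 1.6527, 3, 3, 3.8794, 3.8794]. The Fiedler value lambda_2 = 0.4679 is strictly positive, so the graph is connected. By the matrix-tree theorem the graph has (1/9) * product of the nonzero eigenvalues = 9 spanning trees.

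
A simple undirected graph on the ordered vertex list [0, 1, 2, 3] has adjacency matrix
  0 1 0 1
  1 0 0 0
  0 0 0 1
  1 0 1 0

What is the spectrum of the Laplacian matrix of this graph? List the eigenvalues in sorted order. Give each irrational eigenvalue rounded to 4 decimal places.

[0, 0.5858, 2, 3.4142]

Each diagonal entry of L is the vertex degree and each off-diagonal entry is -1 where an edge is present, 0 otherwise; in the order [0, 1, 2, 3] the diagonal is [2, 1, 1, 2]. Since every row of L sums to 0, the all-ones vector is in the kernel and 0 is an eigenvalue.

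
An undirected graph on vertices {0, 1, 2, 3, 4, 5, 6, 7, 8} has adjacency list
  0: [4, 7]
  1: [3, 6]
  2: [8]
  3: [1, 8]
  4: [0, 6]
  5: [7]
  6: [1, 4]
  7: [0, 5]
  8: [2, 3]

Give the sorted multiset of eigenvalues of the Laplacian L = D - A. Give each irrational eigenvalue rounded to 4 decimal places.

[0, 0.1206, 0.4679, 1, 1.6527, 2.3473, 3, 3.5321, 3.8794]

Reading degrees in the order [0, 1, 2, 3, 4, 5, 6, 7, 8] gives [2, 2, 1, 2, 2, 1, 2, 2, 2]; set D = diag(2, 2, 1, 2, 2, 1, 2, 2, 2) and form L = D - A. Diagonalising L (or applying a numerical eigensolver to the 9x9 matrix) gives the spectrum above. There is one zero in the spectrum, matching the 1 component. By the matrix-tree theorem the graph has (1/9) * product of the nonzero eigenvalues = 1 spanning tree.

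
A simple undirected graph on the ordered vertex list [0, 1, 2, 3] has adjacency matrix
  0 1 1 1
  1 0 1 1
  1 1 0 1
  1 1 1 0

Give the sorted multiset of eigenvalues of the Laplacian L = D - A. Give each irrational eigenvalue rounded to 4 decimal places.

With the vertex order [0, 1, 2, 3], the degrees are [3, 3, 3, 3], giving D = diag(3, 3, 3, 3) and L = D - A. L is symmetric positive semidefinite, so every eigenvalue is real and nonnegative. The single zero eigenvalue shows the graph is connected. There is one zero in the spectrum, matching the 1 component. The largest eigenvalue, 4, is at most the vertex count 4.

[0, 4, 4, 4]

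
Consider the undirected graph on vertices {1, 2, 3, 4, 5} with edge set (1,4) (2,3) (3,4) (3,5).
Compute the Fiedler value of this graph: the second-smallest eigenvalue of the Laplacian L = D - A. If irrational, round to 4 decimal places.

0.5188

Reading degrees in the order [1, 2, 3, 4, 5] gives [1, 1, 3, 2, 1]; set D = diag(1, 1, 3, 2, 1) and form L = D - A. The sorted Laplacian eigenvalues are [0, 0.5188, 1, 2.3111, 4.1701]; the algebraic connectivity is the second entry, 0.5188.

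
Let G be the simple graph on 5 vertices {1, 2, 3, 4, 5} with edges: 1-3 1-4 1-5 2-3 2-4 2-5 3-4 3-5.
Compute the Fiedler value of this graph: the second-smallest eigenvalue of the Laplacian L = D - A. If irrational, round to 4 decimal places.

Each diagonal entry of L is the vertex degree and each off-diagonal entry is -1 where an edge is present, 0 otherwise; in the order [1, 2, 3, 4, 5] the diagonal is [3, 3, 4, 3, 3]. The smallest Laplacian eigenvalue is always 0. The next one, lambda_2 = 3, measures how hard the graph is to disconnect: larger values mean better connectivity. The eigenvalues sum to 16, which equals trace(L) = 2|E|. The largest eigenvalue, 5, is at most the vertex count 5.

3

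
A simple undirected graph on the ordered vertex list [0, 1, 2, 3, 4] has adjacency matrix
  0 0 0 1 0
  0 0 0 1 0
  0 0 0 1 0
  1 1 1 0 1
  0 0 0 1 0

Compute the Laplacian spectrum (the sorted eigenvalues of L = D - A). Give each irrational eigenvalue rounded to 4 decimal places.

With the vertex order [0, 1, 2, 3, 4], the degrees are [1, 1, 1, 4, 1], giving D = diag(1, 1, 1, 4, 1) and L = D - A. Since every row of L sums to 0, the all-ones vector is in the kernel and 0 is an eigenvalue. The eigenvalues sum to 8, which equals trace(L) = 2|E|.

[0, 1, 1, 1, 5]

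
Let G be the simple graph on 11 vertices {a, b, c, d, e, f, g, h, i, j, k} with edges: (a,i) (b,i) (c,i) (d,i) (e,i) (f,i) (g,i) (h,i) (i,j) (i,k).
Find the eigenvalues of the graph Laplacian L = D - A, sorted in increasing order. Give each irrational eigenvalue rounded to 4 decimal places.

Reading degrees in the order [a, b, c, d, e, f, g, h, i, j, k] gives [1, 1, 1, 1, 1, 1, 1, 1, 10, 1, 1]; set D = diag(1, 1, 1, 1, 1, 1, 1, 1, 10, 1, 1) and form L = D - A. L is symmetric positive semidefinite, so every eigenvalue is real and nonnegative. The eigenvalues sum to 20, which equals trace(L) = 2|E|.

[0, 1, 1, 1, 1, 1, 1, 1, 1, 1, 11]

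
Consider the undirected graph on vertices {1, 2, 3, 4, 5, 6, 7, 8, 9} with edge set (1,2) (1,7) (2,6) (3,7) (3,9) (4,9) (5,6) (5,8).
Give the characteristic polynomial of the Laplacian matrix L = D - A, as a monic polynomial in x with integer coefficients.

x^9 - 16x^8 + 105x^7 - 364x^6 + 715x^5 - 792x^4 + 462x^3 - 120x^2 + 9x

Each diagonal entry of L is the vertex degree and each off-diagonal entry is -1 where an edge is present, 0 otherwise; in the order [1, 2, 3, 4, 5, 6, 7, 8, 9] the diagonal is [2, 2, 2, 1, 2, 2, 2, 1, 2]. L has integer entries, so p(x) = det(xI - L) has integer coefficients. Expanding the determinant yields x^9 - 16x^8 + 105x^7 - 364x^6 + 715x^5 - 792x^4 + 462x^3 - 120x^2 + 9x. Since p(0) = det(-L) = 0, x divides p(x). The eigenvalues sum to 16, which equals trace(L) = 2|E|. The largest eigenvalue, 3.8794, is at most the vertex count 9.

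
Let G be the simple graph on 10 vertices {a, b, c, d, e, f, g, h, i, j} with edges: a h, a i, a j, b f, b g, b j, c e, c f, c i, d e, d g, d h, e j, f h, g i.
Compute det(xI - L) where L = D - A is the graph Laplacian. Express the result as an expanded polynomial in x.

With the vertex order [a, b, c, d, e, f, g, h, i, j], the degrees are [3, 3, 3, 3, 3, 3, 3, 3, 3, 3], giving D = diag(3, 3, 3, 3, 3, 3, 3, 3, 3, 3) and L = D - A. Computing det(xI - L) by cofactor expansion (or equivalently via sum-over-permutations) gives x^10 - 30x^9 + 390x^8 - 2880x^7 + 13305x^6 - 39882x^5 + 77640x^4 - 94800x^3 + 66000x^2 - 20000x. The constant term is 0 because L is singular (the all-ones vector lies in its kernel).

x^10 - 30x^9 + 390x^8 - 2880x^7 + 13305x^6 - 39882x^5 + 77640x^4 - 94800x^3 + 66000x^2 - 20000x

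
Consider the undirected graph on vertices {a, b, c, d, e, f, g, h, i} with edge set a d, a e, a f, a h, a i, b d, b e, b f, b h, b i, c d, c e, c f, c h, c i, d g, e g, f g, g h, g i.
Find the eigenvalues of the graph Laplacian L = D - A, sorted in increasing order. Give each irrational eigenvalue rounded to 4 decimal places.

Each diagonal entry of L is the vertex degree and each off-diagonal entry is -1 where an edge is present, 0 otherwise; in the order [a, b, c, d, e, f, g, h, i] the diagonal is [5, 5, 5, 4, 4, 4, 5, 4, 4]. The multiplicity of 0 as a Laplacian eigenvalue equals the number of connected components. The single zero eigenvalue shows the graph is connected. By the matrix-tree theorem the graph has (1/9) * product of the nonzero eigenvalues = 32000 spanning trees.

[0, 4, 4, 4, 4, 5, 5, 5, 9]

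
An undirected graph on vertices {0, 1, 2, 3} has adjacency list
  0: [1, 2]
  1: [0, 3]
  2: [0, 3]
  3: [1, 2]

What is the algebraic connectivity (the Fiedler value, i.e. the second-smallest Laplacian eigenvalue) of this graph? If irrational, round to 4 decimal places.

Each diagonal entry of L is the vertex degree and each off-diagonal entry is -1 where an edge is present, 0 otherwise; in the order [0, 1, 2, 3] the diagonal is [2, 2, 2, 2]. The smallest Laplacian eigenvalue is always 0. The next one, lambda_2 = 2, measures how hard the graph is to disconnect: larger values mean better connectivity. The eigenvalues sum to 8, which equals trace(L) = 2|E|. By the matrix-tree theorem the graph has (1/4) * product of the nonzero eigenvalues = 4 spanning trees.

2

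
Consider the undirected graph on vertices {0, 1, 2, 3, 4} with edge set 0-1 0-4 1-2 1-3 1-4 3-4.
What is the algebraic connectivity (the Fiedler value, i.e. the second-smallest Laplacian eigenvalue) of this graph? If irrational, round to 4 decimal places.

Reading degrees in the order [0, 1, 2, 3, 4] gives [2, 4, 1, 2, 3]; set D = diag(2, 4, 1, 2, 3) and form L = D - A. Computing the eigenvalues of L and sorting gives [0, 1, 2, 4, 5]. The Fiedler value lambda_2 = 1 is strictly positive, so the graph is connected. There is one zero in the spectrum, matching the 1 component.

1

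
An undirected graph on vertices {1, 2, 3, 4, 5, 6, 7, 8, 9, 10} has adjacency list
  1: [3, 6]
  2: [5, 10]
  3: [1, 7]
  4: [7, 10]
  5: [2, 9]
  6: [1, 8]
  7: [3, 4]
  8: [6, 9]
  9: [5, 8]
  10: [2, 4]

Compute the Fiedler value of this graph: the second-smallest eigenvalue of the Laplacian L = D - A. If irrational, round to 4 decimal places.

With the vertex order [1, 2, 3, 4, 5, 6, 7, 8, 9, 10], the degrees are [2, 2, 2, 2, 2, 2, 2, 2, 2, 2], giving D = diag(2, 2, 2, 2, 2, 2, 2, 2, 2, 2) and L = D - A. The smallest Laplacian eigenvalue is always 0. The next one, lambda_2 = 0.3820, measures how hard the graph is to disconnect: larger values mean better connectivity. The largest eigenvalue, 4, is at most the vertex count 10.

0.3820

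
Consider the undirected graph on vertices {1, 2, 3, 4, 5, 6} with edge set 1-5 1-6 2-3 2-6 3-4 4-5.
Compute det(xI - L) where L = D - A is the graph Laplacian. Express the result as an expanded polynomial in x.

x^6 - 12x^5 + 54x^4 - 112x^3 + 105x^2 - 36x

Each diagonal entry of L is the vertex degree and each off-diagonal entry is -1 where an edge is present, 0 otherwise; in the order [1, 2, 3, 4, 5, 6] the diagonal is [2, 2, 2, 2, 2, 2]. L has integer entries, so p(x) = det(xI - L) has integer coefficients. Expanding the determinant yields x^6 - 12x^5 + 54x^4 - 112x^3 + 105x^2 - 36x. Since p(0) = det(-L) = 0, x divides p(x). The eigenvalues sum to 12, which equals trace(L) = 2|E|.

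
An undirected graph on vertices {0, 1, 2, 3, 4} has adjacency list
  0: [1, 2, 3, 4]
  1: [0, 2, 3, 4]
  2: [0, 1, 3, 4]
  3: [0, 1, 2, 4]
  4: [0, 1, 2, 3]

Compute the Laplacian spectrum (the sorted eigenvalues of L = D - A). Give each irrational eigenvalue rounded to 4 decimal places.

Reading degrees in the order [0, 1, 2, 3, 4] gives [4, 4, 4, 4, 4]; set D = diag(4, 4, 4, 4, 4) and form L = D - A. Since every row of L sums to 0, the all-ones vector is in the kernel and 0 is an eigenvalue. The single zero eigenvalue shows the graph is connected. The largest eigenvalue, 5, is at most the vertex count 5.

[0, 5, 5, 5, 5]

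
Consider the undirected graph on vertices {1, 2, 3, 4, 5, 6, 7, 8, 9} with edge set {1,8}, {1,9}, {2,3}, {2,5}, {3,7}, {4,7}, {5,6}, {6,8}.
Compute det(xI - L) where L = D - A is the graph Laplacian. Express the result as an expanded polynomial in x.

x^9 - 16x^8 + 105x^7 - 364x^6 + 715x^5 - 792x^4 + 462x^3 - 120x^2 + 9x

Each diagonal entry of L is the vertex degree and each off-diagonal entry is -1 where an edge is present, 0 otherwise; in the order [1, 2, 3, 4, 5, 6, 7, 8, 9] the diagonal is [2, 2, 2, 1, 2, 2, 2, 2, 1]. Computing det(xI - L) by cofactor expansion (or equivalently via sum-over-permutations) gives x^9 - 16x^8 + 105x^7 - 364x^6 + 715x^5 - 792x^4 + 462x^3 - 120x^2 + 9x. The constant term is 0 because L is singular (the all-ones vector lies in its kernel). The eigenvalues sum to 16, which equals trace(L) = 2|E|. The largest eigenvalue, 3.8794, is at most the vertex count 9.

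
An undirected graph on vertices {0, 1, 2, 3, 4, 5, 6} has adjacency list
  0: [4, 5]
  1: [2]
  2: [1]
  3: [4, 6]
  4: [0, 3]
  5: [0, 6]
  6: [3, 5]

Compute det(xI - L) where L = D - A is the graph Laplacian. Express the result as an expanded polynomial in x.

With the vertex order [0, 1, 2, 3, 4, 5, 6], the degrees are [2, 1, 1, 2, 2, 2, 2], giving D = diag(2, 1, 1, 2, 2, 2, 2) and L = D - A. L has integer entries, so p(x) = det(xI - L) has integer coefficients. Expanding the determinant yields x^7 - 12x^6 + 55x^5 - 120x^4 + 125x^3 - 50x^2. The coefficient of x^6 equals -trace(L) = -12, matching the sum of degrees. The largest eigenvalue, 3.6180, is at most the vertex count 7.

x^7 - 12x^6 + 55x^5 - 120x^4 + 125x^3 - 50x^2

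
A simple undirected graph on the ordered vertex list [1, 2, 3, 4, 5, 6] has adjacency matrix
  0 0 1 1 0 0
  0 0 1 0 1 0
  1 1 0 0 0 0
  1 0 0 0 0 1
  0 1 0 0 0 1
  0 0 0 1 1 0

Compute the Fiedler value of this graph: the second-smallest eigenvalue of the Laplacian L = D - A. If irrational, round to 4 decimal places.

1

Reading degrees in the order [1, 2, 3, 4, 5, 6] gives [2, 2, 2, 2, 2, 2]; set D = diag(2, 2, 2, 2, 2, 2) and form L = D - A. Computing the eigenvalues of L and sorting gives [0, 1, 1, 3, 3, 4]. The Fiedler value lambda_2 = 1 is strictly positive, so the graph is connected. There is one zero in the spectrum, matching the 1 component.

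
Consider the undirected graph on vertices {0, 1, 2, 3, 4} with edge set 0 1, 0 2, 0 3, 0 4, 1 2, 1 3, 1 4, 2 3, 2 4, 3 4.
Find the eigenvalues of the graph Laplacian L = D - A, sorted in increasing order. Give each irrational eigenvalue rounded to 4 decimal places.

[0, 5, 5, 5, 5]

With the vertex order [0, 1, 2, 3, 4], the degrees are [4, 4, 4, 4, 4], giving D = diag(4, 4, 4, 4, 4) and L = D - A. Diagonalising L (or applying a numerical eigensolver to the 5x5 matrix) gives the spectrum above. The single zero eigenvalue shows the graph is connected. The eigenvalues sum to 20, which equals trace(L) = 2|E|. There is one zero in the spectrum, matching the 1 component.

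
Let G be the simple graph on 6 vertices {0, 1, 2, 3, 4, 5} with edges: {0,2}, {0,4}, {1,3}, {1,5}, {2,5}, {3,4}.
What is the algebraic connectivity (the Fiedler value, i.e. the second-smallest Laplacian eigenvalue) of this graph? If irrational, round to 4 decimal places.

1

Reading degrees in the order [0, 1, 2, 3, 4, 5] gives [2, 2, 2, 2, 2, 2]; set D = diag(2, 2, 2, 2, 2, 2) and form L = D - A. The sorted Laplacian eigenvalues are [0, 1, 1, 3, 3, 4]; the algebraic connectivity is the second entry, 1. There is one zero in the spectrum, matching the 1 component. The eigenvalues sum to 12, which equals trace(L) = 2|E|.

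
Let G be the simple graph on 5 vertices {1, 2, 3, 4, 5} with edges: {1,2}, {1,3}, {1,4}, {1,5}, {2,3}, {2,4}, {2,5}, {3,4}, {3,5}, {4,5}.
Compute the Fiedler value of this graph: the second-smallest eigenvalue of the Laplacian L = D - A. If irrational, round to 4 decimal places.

5

Each diagonal entry of L is the vertex degree and each off-diagonal entry is -1 where an edge is present, 0 otherwise; in the order [1, 2, 3, 4, 5] the diagonal is [4, 4, 4, 4, 4]. The smallest Laplacian eigenvalue is always 0. The next one, lambda_2 = 5, measures how hard the graph is to disconnect: larger values mean better connectivity. The eigenvalues sum to 20, which equals trace(L) = 2|E|.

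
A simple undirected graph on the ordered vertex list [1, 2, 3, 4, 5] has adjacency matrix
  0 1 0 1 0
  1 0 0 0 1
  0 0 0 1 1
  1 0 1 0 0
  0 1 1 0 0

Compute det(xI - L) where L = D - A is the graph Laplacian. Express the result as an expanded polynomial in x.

x^5 - 10x^4 + 35x^3 - 50x^2 + 25x

Reading degrees in the order [1, 2, 3, 4, 5] gives [2, 2, 2, 2, 2]; set D = diag(2, 2, 2, 2, 2) and form L = D - A. Computing det(xI - L) by cofactor expansion (or equivalently via sum-over-permutations) gives x^5 - 10x^4 + 35x^3 - 50x^2 + 25x. The constant term is 0 because L is singular (the all-ones vector lies in its kernel). The largest eigenvalue, 3.6180, is at most the vertex count 5.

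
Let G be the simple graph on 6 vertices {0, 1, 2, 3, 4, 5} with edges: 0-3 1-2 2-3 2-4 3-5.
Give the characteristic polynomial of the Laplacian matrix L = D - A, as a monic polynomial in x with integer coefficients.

With the vertex order [0, 1, 2, 3, 4, 5], the degrees are [1, 1, 3, 3, 1, 1], giving D = diag(1, 1, 3, 3, 1, 1) and L = D - A. L has integer entries, so p(x) = det(xI - L) has integer coefficients. Expanding the determinant yields x^6 - 10x^5 + 34x^4 - 48x^3 + 29x^2 - 6x. The constant term is 0 because L is singular (the all-ones vector lies in its kernel). By the matrix-tree theorem the graph has (1/6) * product of the nonzero eigenvalues = 1 spanning tree. The largest eigenvalue, 4.5616, is at most the vertex count 6.

x^6 - 10x^5 + 34x^4 - 48x^3 + 29x^2 - 6x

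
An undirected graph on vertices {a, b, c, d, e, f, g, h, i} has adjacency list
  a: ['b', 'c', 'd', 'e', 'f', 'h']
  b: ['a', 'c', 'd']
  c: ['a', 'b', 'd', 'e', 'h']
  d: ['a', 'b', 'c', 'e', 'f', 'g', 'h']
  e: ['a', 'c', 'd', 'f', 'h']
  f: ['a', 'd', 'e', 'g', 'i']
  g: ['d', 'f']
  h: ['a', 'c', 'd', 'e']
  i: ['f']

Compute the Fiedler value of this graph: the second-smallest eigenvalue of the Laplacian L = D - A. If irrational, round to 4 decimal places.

Reading degrees in the order [a, b, c, d, e, f, g, h, i] gives [6, 3, 5, 7, 5, 5, 2, 4, 1]; set D = diag(6, 3, 5, 7, 5, 5, 2, 4, 1) and form L = D - A. The smallest Laplacian eigenvalue is always 0. The next one, lambda_2 = 0.8682, measures how hard the graph is to disconnect: larger values mean better connectivity.

0.8682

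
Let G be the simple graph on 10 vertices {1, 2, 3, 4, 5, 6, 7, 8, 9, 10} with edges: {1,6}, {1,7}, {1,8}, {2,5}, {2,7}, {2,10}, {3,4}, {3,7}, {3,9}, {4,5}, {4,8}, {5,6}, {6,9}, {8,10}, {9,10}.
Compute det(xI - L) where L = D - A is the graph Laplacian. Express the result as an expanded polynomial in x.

x^10 - 30x^9 + 390x^8 - 2880x^7 + 13305x^6 - 39882x^5 + 77640x^4 - 94800x^3 + 66000x^2 - 20000x

With the vertex order [1, 2, 3, 4, 5, 6, 7, 8, 9, 10], the degrees are [3, 3, 3, 3, 3, 3, 3, 3, 3, 3], giving D = diag(3, 3, 3, 3, 3, 3, 3, 3, 3, 3) and L = D - A. The eigenvalues of L are [0, 2, 2, 2, 2, 2, 5, 5, 5, 5]; the characteristic polynomial is the product of (x - lambda_i), which multiplies out to x^10 - 30x^9 + 390x^8 - 2880x^7 + 13305x^6 - 39882x^5 + 77640x^4 - 94800x^3 + 66000x^2 - 20000x. The coefficient of x^9 equals -trace(L) = -30, matching the sum of degrees. The largest eigenvalue, 5, is at most the vertex count 10.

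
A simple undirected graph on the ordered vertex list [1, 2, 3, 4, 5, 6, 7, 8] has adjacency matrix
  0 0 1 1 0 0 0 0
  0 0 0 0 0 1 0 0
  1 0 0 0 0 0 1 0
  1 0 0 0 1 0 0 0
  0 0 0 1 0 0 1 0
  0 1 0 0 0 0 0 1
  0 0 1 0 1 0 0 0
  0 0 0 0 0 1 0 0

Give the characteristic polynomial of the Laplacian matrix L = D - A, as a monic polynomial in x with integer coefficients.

Each diagonal entry of L is the vertex degree and each off-diagonal entry is -1 where an edge is present, 0 otherwise; in the order [1, 2, 3, 4, 5, 6, 7, 8] the diagonal is [2, 1, 2, 2, 2, 2, 2, 1]. L has integer entries, so p(x) = det(xI - L) has integer coefficients. Expanding the determinant yields x^8 - 14x^7 + 78x^6 - 220x^5 + 330x^4 - 250x^3 + 75x^2. The constant term is 0 because L is singular (the all-ones vector lies in its kernel). The largest eigenvalue, 3.6180, is at most the vertex count 8.

x^8 - 14x^7 + 78x^6 - 220x^5 + 330x^4 - 250x^3 + 75x^2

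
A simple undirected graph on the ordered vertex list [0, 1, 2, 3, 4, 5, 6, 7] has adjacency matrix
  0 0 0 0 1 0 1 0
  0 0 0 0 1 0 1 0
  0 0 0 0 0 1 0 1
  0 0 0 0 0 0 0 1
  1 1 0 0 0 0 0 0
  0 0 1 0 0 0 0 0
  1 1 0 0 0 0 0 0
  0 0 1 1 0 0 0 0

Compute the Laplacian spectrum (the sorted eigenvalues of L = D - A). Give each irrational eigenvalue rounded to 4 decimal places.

Each diagonal entry of L is the vertex degree and each off-diagonal entry is -1 where an edge is present, 0 otherwise; in the order [0, 1, 2, 3, 4, 5, 6, 7] the diagonal is [2, 2, 2, 1, 2, 1, 2, 2]. Since every row of L sums to 0, the all-ones vector is in the kernel and 0 is an eigenvalue. The 2 zero eigenvalues correspond to the 2 connected components.

[0, 0, 0.5858, 2, 2, 2, 3.4142, 4]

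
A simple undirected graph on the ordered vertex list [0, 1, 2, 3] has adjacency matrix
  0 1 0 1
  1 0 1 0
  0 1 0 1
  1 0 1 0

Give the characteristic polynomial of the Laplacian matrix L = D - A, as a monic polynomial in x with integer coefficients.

With the vertex order [0, 1, 2, 3], the degrees are [2, 2, 2, 2], giving D = diag(2, 2, 2, 2) and L = D - A. L has integer entries, so p(x) = det(xI - L) has integer coefficients. Expanding the determinant yields x^4 - 8x^3 + 20x^2 - 16x. The coefficient of x^3 equals -trace(L) = -8, matching the sum of degrees. There is one zero in the spectrum, matching the 1 component.

x^4 - 8x^3 + 20x^2 - 16x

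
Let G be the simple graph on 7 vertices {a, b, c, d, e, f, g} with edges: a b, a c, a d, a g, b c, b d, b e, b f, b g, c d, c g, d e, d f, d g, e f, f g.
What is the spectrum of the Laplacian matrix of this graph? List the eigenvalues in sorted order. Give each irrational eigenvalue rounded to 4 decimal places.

[0, 2.5188, 4.3111, 5, 6.1701, 7, 7]

Each diagonal entry of L is the vertex degree and each off-diagonal entry is -1 where an edge is present, 0 otherwise; in the order [a, b, c, d, e, f, g] the diagonal is [4, 6, 4, 6, 3, 4, 5]. Since every row of L sums to 0, the all-ones vector is in the kernel and 0 is an eigenvalue. The single zero eigenvalue shows the graph is connected. By the matrix-tree theorem the graph has (1/7) * product of the nonzero eigenvalues = 2345 spanning trees. The eigenvalues sum to 32, which equals trace(L) = 2|E|.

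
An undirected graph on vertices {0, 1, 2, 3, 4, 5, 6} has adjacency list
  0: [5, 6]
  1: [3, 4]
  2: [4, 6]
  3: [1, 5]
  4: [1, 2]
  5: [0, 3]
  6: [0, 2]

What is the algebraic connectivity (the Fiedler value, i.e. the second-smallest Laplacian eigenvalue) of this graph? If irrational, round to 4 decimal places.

0.7530

With the vertex order [0, 1, 2, 3, 4, 5, 6], the degrees are [2, 2, 2, 2, 2, 2, 2], giving D = diag(2, 2, 2, 2, 2, 2, 2) and L = D - A. The sorted Laplacian eigenvalues are [0, 0.7530, 0.7530, 2.4450, 2.4450, 3.8019, 3.8019]; the algebraic connectivity is the second entry, 0.7530. There is one zero in the spectrum, matching the 1 component.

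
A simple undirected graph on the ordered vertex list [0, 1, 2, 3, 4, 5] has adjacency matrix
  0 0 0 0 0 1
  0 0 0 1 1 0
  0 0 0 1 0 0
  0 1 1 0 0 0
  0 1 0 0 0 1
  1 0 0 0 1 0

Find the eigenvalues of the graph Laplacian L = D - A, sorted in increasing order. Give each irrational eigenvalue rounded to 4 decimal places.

[0, 0.2679, 1, 2, 3, 3.7321]

Reading degrees in the order [0, 1, 2, 3, 4, 5] gives [1, 2, 1, 2, 2, 2]; set D = diag(1, 2, 1, 2, 2, 2) and form L = D - A. Diagonalising L (or applying a numerical eigensolver to the 6x6 matrix) gives the spectrum above. There is one zero in the spectrum, matching the 1 component. The largest eigenvalue, 3.7321, is at most the vertex count 6.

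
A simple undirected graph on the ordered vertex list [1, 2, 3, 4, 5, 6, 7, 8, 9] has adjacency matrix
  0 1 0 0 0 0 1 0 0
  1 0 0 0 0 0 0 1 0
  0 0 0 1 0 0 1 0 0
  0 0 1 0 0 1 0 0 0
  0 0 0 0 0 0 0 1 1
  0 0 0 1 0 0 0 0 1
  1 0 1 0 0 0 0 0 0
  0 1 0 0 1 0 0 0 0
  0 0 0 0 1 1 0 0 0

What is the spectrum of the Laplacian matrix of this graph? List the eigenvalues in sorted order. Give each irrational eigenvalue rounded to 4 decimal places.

Each diagonal entry of L is the vertex degree and each off-diagonal entry is -1 where an edge is present, 0 otherwise; in the order [1, 2, 3, 4, 5, 6, 7, 8, 9] the diagonal is [2, 2, 2, 2, 2, 2, 2, 2, 2]. L is symmetric positive semidefinite, so every eigenvalue is real and nonnegative. The largest eigenvalue, 3.8794, is at most the vertex count 9.

[0, 0.4679, 0.4679, 1.6527, 1.6527, 3, 3, 3.8794, 3.8794]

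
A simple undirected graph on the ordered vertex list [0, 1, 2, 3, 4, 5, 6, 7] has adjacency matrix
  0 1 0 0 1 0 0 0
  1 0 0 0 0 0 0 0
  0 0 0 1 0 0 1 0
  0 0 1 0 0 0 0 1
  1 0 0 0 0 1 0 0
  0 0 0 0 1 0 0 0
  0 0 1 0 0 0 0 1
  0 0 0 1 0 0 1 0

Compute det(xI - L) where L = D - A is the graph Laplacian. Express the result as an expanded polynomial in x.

Each diagonal entry of L is the vertex degree and each off-diagonal entry is -1 where an edge is present, 0 otherwise; in the order [0, 1, 2, 3, 4, 5, 6, 7] the diagonal is [2, 1, 2, 2, 2, 1, 2, 2]. L has integer entries, so p(x) = det(xI - L) has integer coefficients. Expanding the determinant yields x^8 - 14x^7 + 78x^6 - 220x^5 + 328x^4 - 240x^3 + 64x^2. Since p(0) = det(-L) = 0, x divides p(x). The largest eigenvalue, 4, is at most the vertex count 8.

x^8 - 14x^7 + 78x^6 - 220x^5 + 328x^4 - 240x^3 + 64x^2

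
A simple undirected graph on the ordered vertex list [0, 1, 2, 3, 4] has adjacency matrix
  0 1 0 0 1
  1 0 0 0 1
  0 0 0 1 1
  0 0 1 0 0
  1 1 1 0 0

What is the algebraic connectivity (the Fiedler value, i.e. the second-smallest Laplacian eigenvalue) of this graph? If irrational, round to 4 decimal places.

Reading degrees in the order [0, 1, 2, 3, 4] gives [2, 2, 2, 1, 3]; set D = diag(2, 2, 2, 1, 3) and form L = D - A. The sorted Laplacian eigenvalues are [0, 0.5188, 2.3111, 3, 4.1701]; the algebraic connectivity is the second entry, 0.5188. The eigenvalues sum to 10, which equals trace(L) = 2|E|. There is one zero in the spectrum, matching the 1 component.

0.5188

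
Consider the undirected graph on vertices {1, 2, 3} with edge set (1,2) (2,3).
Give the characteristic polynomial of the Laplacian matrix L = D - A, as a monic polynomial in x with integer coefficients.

With the vertex order [1, 2, 3], the degrees are [1, 2, 1], giving D = diag(1, 2, 1) and L = D - A. The eigenvalues of L are [0, 1, 3]; the characteristic polynomial is the product of (x - lambda_i), which multiplies out to x^3 - 4x^2 + 3x. Since p(0) = det(-L) = 0, x divides p(x). The largest eigenvalue, 3, is at most the vertex count 3.

x^3 - 4x^2 + 3x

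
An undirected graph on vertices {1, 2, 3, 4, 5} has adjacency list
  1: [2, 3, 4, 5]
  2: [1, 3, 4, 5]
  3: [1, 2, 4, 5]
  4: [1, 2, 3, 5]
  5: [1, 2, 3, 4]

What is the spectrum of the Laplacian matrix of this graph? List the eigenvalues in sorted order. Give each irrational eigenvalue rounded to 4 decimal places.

With the vertex order [1, 2, 3, 4, 5], the degrees are [4, 4, 4, 4, 4], giving D = diag(4, 4, 4, 4, 4) and L = D - A. L is symmetric positive semidefinite, so every eigenvalue is real and nonnegative. The single zero eigenvalue shows the graph is connected.

[0, 5, 5, 5, 5]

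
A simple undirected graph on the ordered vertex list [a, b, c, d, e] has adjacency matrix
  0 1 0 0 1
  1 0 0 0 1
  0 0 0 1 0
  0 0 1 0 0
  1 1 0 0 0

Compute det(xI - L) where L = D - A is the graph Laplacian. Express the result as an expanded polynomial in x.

With the vertex order [a, b, c, d, e], the degrees are [2, 2, 1, 1, 2], giving D = diag(2, 2, 1, 1, 2) and L = D - A. The eigenvalues of L are [0, 0, 2, 3, 3]; the characteristic polynomial is the product of (x - lambda_i), which multiplies out to x^5 - 8x^4 + 21x^3 - 18x^2. The constant term is 0 because L is singular (the all-ones vector lies in its kernel). The largest eigenvalue, 3, is at most the vertex count 5. There are 2 zeros in the spectrum, matching the 2 components.

x^5 - 8x^4 + 21x^3 - 18x^2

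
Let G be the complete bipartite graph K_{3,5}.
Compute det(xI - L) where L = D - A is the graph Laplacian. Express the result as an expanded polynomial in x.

x^8 - 30x^7 + 375x^6 - 2540x^5 + 10095x^4 - 23598x^3 + 30105x^2 - 16200x

The graph has 8 vertices and degree multiset [5, 5, 5, 3, 3, 3, 3, 3]; D is the diagonal matrix of degrees and L = D - A. Computing det(xI - L) by cofactor expansion (or equivalently via sum-over-permutations) gives x^8 - 30x^7 + 375x^6 - 2540x^5 + 10095x^4 - 23598x^3 + 30105x^2 - 16200x. The constant term is 0 because L is singular (the all-ones vector lies in its kernel). The eigenvalues sum to 30, which equals trace(L) = 2|E|. By the matrix-tree theorem the graph has (1/8) * product of the nonzero eigenvalues = 2025 spanning trees.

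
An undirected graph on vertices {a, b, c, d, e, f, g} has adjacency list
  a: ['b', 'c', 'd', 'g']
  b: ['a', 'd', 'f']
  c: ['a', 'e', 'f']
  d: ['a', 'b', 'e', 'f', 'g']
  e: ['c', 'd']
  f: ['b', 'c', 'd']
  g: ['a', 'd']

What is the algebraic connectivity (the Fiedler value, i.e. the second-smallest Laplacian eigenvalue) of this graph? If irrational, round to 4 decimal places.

Each diagonal entry of L is the vertex degree and each off-diagonal entry is -1 where an edge is present, 0 otherwise; in the order [a, b, c, d, e, f, g] the diagonal is [4, 3, 3, 5, 2, 3, 2]. The smallest Laplacian eigenvalue is always 0. The next one, lambda_2 = 1.5580, measures how hard the graph is to disconnect: larger values mean better connectivity. By the matrix-tree theorem the graph has (1/7) * product of the nonzero eigenvalues = 172 spanning trees.

1.5580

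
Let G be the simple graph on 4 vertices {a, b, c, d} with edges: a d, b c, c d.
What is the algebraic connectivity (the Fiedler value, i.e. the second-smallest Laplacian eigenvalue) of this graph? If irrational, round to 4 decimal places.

Reading degrees in the order [a, b, c, d] gives [1, 1, 2, 2]; set D = diag(1, 1, 2, 2) and form L = D - A. The sorted Laplacian eigenvalues are [0, 0.5858, 2, 3.4142]; the algebraic connectivity is the second entry, 0.5858. By the matrix-tree theorem the graph has (1/4) * product of the nonzero eigenvalues = 1 spanning tree.

0.5858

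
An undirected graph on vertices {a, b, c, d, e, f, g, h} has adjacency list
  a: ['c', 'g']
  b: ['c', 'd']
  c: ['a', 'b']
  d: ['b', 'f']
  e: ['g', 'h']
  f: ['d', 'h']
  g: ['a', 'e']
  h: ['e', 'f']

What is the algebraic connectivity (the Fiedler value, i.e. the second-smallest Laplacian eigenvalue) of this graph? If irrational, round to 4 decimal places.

0.5858

Each diagonal entry of L is the vertex degree and each off-diagonal entry is -1 where an edge is present, 0 otherwise; in the order [a, b, c, d, e, f, g, h] the diagonal is [2, 2, 2, 2, 2, 2, 2, 2]. Computing the eigenvalues of L and sorting gives [0, 0.5858, 0.5858, 2, 2, 3.4142, 3.4142, 4]. The Fiedler value lambda_2 = 0.5858 is strictly positive, so the graph is connected.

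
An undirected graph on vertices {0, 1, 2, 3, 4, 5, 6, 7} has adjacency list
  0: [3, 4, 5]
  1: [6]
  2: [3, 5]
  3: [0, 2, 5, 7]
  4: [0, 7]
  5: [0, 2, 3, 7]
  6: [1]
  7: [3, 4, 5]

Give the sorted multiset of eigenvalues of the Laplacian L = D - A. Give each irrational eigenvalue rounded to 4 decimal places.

[0, 0, 1.4384, 2, 3, 3, 5, 5.5616]

With the vertex order [0, 1, 2, 3, 4, 5, 6, 7], the degrees are [3, 1, 2, 4, 2, 4, 1, 3], giving D = diag(3, 1, 2, 4, 2, 4, 1, 3) and L = D - A. The multiplicity of 0 as a Laplacian eigenvalue equals the number of connected components. The 2 zero eigenvalues correspond to the 2 connected components. There are 2 zeros in the spectrum, matching the 2 components. The largest eigenvalue, 5.5616, is at most the vertex count 8.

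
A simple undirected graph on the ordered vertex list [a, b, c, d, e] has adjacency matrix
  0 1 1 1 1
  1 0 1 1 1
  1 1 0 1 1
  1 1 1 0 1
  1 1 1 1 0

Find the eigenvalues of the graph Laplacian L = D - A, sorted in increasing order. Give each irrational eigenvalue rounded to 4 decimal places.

[0, 5, 5, 5, 5]

Each diagonal entry of L is the vertex degree and each off-diagonal entry is -1 where an edge is present, 0 otherwise; in the order [a, b, c, d, e] the diagonal is [4, 4, 4, 4, 4]. L is symmetric positive semidefinite, so every eigenvalue is real and nonnegative. By the matrix-tree theorem the graph has (1/5) * product of the nonzero eigenvalues = 125 spanning trees.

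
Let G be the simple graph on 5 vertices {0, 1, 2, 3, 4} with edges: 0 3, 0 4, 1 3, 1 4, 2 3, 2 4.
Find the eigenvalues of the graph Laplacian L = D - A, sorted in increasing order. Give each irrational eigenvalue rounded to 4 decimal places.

[0, 2, 2, 3, 5]

Reading degrees in the order [0, 1, 2, 3, 4] gives [2, 2, 2, 3, 3]; set D = diag(2, 2, 2, 3, 3) and form L = D - A. Diagonalising L (or applying a numerical eigensolver to the 5x5 matrix) gives the spectrum above.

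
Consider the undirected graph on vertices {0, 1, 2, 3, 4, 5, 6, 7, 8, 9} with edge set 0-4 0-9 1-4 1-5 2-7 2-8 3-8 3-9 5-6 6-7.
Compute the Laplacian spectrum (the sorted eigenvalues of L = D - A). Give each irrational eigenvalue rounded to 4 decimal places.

Each diagonal entry of L is the vertex degree and each off-diagonal entry is -1 where an edge is present, 0 otherwise; in the order [0, 1, 2, 3, 4, 5, 6, 7, 8, 9] the diagonal is [2, 2, 2, 2, 2, 2, 2, 2, 2, 2]. Diagonalising L (or applying a numerical eigensolver to the 10x10 matrix) gives the spectrum above. The single zero eigenvalue shows the graph is connected.

[0, 0.3820, 0.3820, 1.3820, 1.3820, 2.6180, 2.6180, 3.6180, 3.6180, 4]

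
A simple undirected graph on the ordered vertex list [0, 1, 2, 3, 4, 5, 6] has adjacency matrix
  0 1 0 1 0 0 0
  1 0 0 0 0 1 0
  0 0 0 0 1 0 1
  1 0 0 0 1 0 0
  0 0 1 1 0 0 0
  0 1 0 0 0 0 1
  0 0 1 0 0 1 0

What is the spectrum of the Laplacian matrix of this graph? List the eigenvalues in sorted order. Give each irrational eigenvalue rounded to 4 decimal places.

Each diagonal entry of L is the vertex degree and each off-diagonal entry is -1 where an edge is present, 0 otherwise; in the order [0, 1, 2, 3, 4, 5, 6] the diagonal is [2, 2, 2, 2, 2, 2, 2]. L is symmetric positive semidefinite, so every eigenvalue is real and nonnegative. The single zero eigenvalue shows the graph is connected. The largest eigenvalue, 3.8019, is at most the vertex count 7.

[0, 0.7530, 0.7530, 2.4450, 2.4450, 3.8019, 3.8019]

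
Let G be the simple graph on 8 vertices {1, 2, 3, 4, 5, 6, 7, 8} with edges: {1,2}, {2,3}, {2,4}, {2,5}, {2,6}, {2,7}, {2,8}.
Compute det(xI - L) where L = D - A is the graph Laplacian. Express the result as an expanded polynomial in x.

With the vertex order [1, 2, 3, 4, 5, 6, 7, 8], the degrees are [1, 7, 1, 1, 1, 1, 1, 1], giving D = diag(1, 7, 1, 1, 1, 1, 1, 1) and L = D - A. Computing det(xI - L) by cofactor expansion (or equivalently via sum-over-permutations) gives x^8 - 14x^7 + 63x^6 - 140x^5 + 175x^4 - 126x^3 + 49x^2 - 8x. The constant term is 0 because L is singular (the all-ones vector lies in its kernel). The eigenvalues sum to 14, which equals trace(L) = 2|E|.

x^8 - 14x^7 + 63x^6 - 140x^5 + 175x^4 - 126x^3 + 49x^2 - 8x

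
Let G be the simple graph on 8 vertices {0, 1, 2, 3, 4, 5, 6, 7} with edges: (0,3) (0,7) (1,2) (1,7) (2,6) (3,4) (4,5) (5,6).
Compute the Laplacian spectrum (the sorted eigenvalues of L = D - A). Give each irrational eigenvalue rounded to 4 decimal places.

With the vertex order [0, 1, 2, 3, 4, 5, 6, 7], the degrees are [2, 2, 2, 2, 2, 2, 2, 2], giving D = diag(2, 2, 2, 2, 2, 2, 2, 2) and L = D - A. Since every row of L sums to 0, the all-ones vector is in the kernel and 0 is an eigenvalue. The single zero eigenvalue shows the graph is connected.

[0, 0.5858, 0.5858, 2, 2, 3.4142, 3.4142, 4]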